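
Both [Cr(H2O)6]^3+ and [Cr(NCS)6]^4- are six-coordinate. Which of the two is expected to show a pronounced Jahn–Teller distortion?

[Cr(H2O)6]^3+: Ligand charges: water is neutral. With an overall charge of +3 the chromium centre must be in the +3 oxidation state. Group 6 minus oxidation state 3 gives a d³ configuration. The d³ configuration leaves the e_g set evenly filled (or empty) — no strong Jahn–Teller driving force.
[Cr(NCS)6]^4-: Ligand charges: each isothiocyanate is −1. With an overall charge of −4 the chromium centre must be in the +2 oxidation state. Cr sits in group 6, so the d-electron count is 6 − 2 = 4. Isothiocyanate is a weak-field ligand for a first-row metal, so the complex is high-spin. The t₂g³e_g¹ (high-spin) configuration has an unevenly filled e_g set; the Jahn–Teller theorem predicts a tetragonal distortion (typically axial elongation) to lift the degeneracy.

[Cr(NCS)6]^4-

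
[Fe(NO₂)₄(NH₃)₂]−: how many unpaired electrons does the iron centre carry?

1

Each nitro (N-bound nitrite) is −1; ammonia is neutral; balancing the −1 overall charge requires Fe(III).
Fe sits in group 8, so the d-electron count is 8 − 3 = 5.
The spin state decides the count: Nitro (N-bound nitrite) is a strong-field ligand (high in the spectrochemical series) for a first-row metal, so the complex is low-spin.
An octahedral low-spin d⁵ ion is t₂g⁵e_g⁰, giving 1 unpaired electron.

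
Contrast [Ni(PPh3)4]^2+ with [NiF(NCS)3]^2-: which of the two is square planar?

For [Ni(PPh3)4]^2+: Triphenylphosphine is neutral; balancing the +2 overall charge requires Ni(II). Ni sits in group 10, so the d-electron count is 10 − 2 = 8. Triphenylphosphine is a strong-field ligand (high in the spectrochemical series). A 3d d⁸ ion with strong-field ligands gains enough CFSE to favour square planar over tetrahedral. → square planar.
For [NiF(NCS)3]^2-: Ligand charges: each fluoride is −1; each isothiocyanate is −1. With an overall charge of −2 the nickel centre must be in the +2 oxidation state. Nickel is a group-10 element; Ni(II) is therefore d⁸. Fluoride and isothiocyanate are weak-field ligands. With weak-field ligands the CFSE gain from square planar is small, so a 3d d⁸ ion takes the sterically preferred tetrahedral geometry. → tetrahedral.

[Ni(PPh3)4]^2+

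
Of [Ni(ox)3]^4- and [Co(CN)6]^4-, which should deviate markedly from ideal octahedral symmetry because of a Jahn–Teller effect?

[Co(CN)6]^4-

[Ni(ox)3]^4-: Summing ligand charges against the −4 overall charge gives an oxidation state of +2 for nickel. Nickel is a group-10 element; Ni(II) is therefore d⁸. The d⁸ configuration leaves the e_g set evenly filled (or empty) — no strong Jahn–Teller driving force.
[Co(CN)6]^4-: Ligand charges: each cyanide is −1. With an overall charge of −4 the cobalt centre must be in the +2 oxidation state. Co sits in group 9, so the d-electron count is 9 − 2 = 7. Cyanide is a strong-field ligand (high in the spectrochemical series) for a first-row metal, so the complex is low-spin. The t₂g⁶e_g¹ (low-spin) configuration has an unevenly filled e_g set; the Jahn–Teller theorem predicts a tetragonal distortion (typically axial elongation) to lift the degeneracy.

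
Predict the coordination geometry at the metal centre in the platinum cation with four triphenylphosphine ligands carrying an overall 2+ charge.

Ligand charges: triphenylphosphine is neutral. With an overall charge of +2 the platinum centre must be in the +2 oxidation state.
Platinum is a group-10 element; Pt(II) is therefore d⁸.
Coordination number: 4.
A 5d d⁸ ion has a large crystal-field splitting; square planar leaves the high-energy d_{x²−y²} orbital empty and maximises CFSE.

square planar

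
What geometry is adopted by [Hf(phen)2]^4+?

tetrahedral

Summing ligand charges against the +4 overall charge gives an oxidation state of +4 for hafnium.
Group 4 minus oxidation state 4 gives a d⁰ configuration.
Counting donor atoms: 2×1,10-phenanthroline (bidentate) → 4 donors. Coordination number = 4.
A d⁰ ion has no crystal-field stabilisation preference between square planar and tetrahedral, so four ligands adopt the sterically favoured tetrahedral geometry.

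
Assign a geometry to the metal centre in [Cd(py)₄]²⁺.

Ligand charges: pyridine is neutral. With an overall charge of +2 the cadmium centre must be in the +2 oxidation state.
Group 12 minus oxidation state 2 gives a d¹⁰ configuration.
With 4 monodentate ligands the coordination number is 4.
A d¹⁰ ion has no crystal-field stabilisation preference between square planar and tetrahedral, so four ligands adopt the sterically favoured tetrahedral geometry.

tetrahedral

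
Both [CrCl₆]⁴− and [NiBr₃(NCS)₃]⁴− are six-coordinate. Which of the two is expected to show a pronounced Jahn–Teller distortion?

[CrCl₆]⁴−

[CrCl₆]⁴−: Each chloride is −1; balancing the −4 overall charge requires Cr(II). Chromium is a group-6 element; Cr(II) is therefore d⁴. Chloride is a weak-field ligand for a first-row metal, so the complex is high-spin. The t₂g³e_g¹ (high-spin) configuration has an unevenly filled e_g set; the Jahn–Teller theorem predicts a tetragonal distortion (typically axial elongation) to lift the degeneracy.
[NiBr₃(NCS)₃]⁴−: Summing ligand charges against the −4 overall charge gives an oxidation state of +2 for nickel. Group 10 minus oxidation state 2 gives a d⁸ configuration. The d⁸ configuration leaves the e_g set evenly filled (or empty) — no strong Jahn–Teller driving force.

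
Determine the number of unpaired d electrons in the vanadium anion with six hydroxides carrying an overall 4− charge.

3

Summing ligand charges against the −4 overall charge gives an oxidation state of +2 for vanadium.
Vanadium is a group-5 element; V(II) is therefore d³.
In an octahedral field the d³ configuration is t₂g³e_g⁰ (only one arrangement possible), giving 3 unpaired electrons.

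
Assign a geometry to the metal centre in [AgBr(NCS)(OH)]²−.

trigonal planar

Each bromide is −1; each isothiocyanate is −1; each hydroxide is −1; balancing the −2 overall charge requires Ag(I).
Group 11 minus oxidation state 1 gives a d¹⁰ configuration.
Coordination number: 3.
Three ligands around a d¹⁰ centre minimise repulsion in a trigonal-planar arrangement.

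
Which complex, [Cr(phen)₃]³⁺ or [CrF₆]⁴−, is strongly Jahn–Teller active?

[CrF₆]⁴−

[Cr(phen)₃]³⁺: Ligand charges: 1,10-phenanthroline is neutral. With an overall charge of +3 the chromium centre must be in the +3 oxidation state. Chromium is a group-6 element; Cr(III) is therefore d³. The d³ configuration leaves the e_g set evenly filled (or empty) — no strong Jahn–Teller driving force.
[CrF₆]⁴−: Each fluoride is −1; balancing the −4 overall charge requires Cr(II). Cr sits in group 6, so the d-electron count is 6 − 2 = 4. Fluoride is a weak-field ligand for a first-row metal, so the complex is high-spin. The t₂g³e_g¹ (high-spin) configuration has an unevenly filled e_g set; the Jahn–Teller theorem predicts a tetragonal distortion (typically axial elongation) to lift the degeneracy.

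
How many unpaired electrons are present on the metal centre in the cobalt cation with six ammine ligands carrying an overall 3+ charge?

Ammonia is neutral; balancing the +3 overall charge requires Co(III).
Group 9 minus oxidation state 3 gives a d⁶ configuration.
The spin state decides the count: Co(III) has an exceptionally large octahedral splitting and is low-spin with essentially every ligand except fluoride.
An octahedral low-spin d⁶ ion is t₂g⁶e_g⁰, giving 0 unpaired electrons.

0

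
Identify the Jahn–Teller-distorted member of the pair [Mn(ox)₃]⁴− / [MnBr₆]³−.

[MnBr₆]³−

[Mn(ox)₃]⁴−: Summing ligand charges against the −4 overall charge gives an oxidation state of +2 for manganese. Manganese is a group-7 element; Mn(II) is therefore d⁵. Oxalate is a weak-field ligand for a first-row metal, so the complex is high-spin. The d⁵ configuration leaves the e_g set evenly filled (or empty) — no strong Jahn–Teller driving force.
[MnBr₆]³−: Each bromide is −1; balancing the −3 overall charge requires Mn(III). Mn sits in group 7, so the d-electron count is 7 − 3 = 4. Bromide is a weak-field ligand for a first-row metal, so the complex is high-spin. The t₂g³e_g¹ (high-spin) configuration has an unevenly filled e_g set; the Jahn–Teller theorem predicts a tetragonal distortion (typically axial elongation) to lift the degeneracy.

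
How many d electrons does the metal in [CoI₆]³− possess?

d⁶

Summing ligand charges against the −3 overall charge gives an oxidation state of +3 for cobalt.
Co sits in group 9, so the d-electron count is 9 − 3 = 6.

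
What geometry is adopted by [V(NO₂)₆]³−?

octahedral

Summing ligand charges against the −3 overall charge gives an oxidation state of +3 for vanadium.
Group 5 minus oxidation state 3 gives a d² configuration.
With 6 monodentate ligands the coordination number is 6.
Six donors around a single metal centre give an octahedral coordination sphere.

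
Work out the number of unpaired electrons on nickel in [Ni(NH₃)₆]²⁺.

Summing ligand charges against the +2 overall charge gives an oxidation state of +2 for nickel.
Nickel is a group-10 element; Ni(II) is therefore d⁸.
In an octahedral field the d⁸ configuration is t₂g⁶e_g² (only one arrangement possible), giving 2 unpaired electrons.

2 unpaired electrons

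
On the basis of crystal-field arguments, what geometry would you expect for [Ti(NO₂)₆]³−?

Each nitro (N-bound nitrite) is −1; balancing the −3 overall charge requires Ti(III).
Ti sits in group 4, so the d-electron count is 4 − 3 = 1.
Coordination number: 6.
Six donors around a single metal centre give an octahedral coordination sphere.

octahedral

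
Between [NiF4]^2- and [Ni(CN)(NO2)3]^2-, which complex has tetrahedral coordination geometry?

[NiF4]^2-

For [NiF4]^2-: Each fluoride is −1; balancing the −2 overall charge requires Ni(II). Nickel is a group-10 element; Ni(II) is therefore d⁸. Fluoride is a weak-field ligand. With weak-field ligands the CFSE gain from square planar is small, so a 3d d⁸ ion takes the sterically preferred tetrahedral geometry. → tetrahedral.
For [Ni(CN)(NO2)3]^2-: Summing ligand charges against the −2 overall charge gives an oxidation state of +2 for nickel. Nickel is a group-10 element; Ni(II) is therefore d⁸. Cyanide and nitro (N-bound nitrite) are strong-field ligands (high in the spectrochemical series). A 3d d⁸ ion with strong-field ligands gains enough CFSE to favour square planar over tetrahedral. → square planar.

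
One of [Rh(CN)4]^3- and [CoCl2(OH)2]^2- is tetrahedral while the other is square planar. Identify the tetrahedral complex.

[CoCl2(OH)2]^2-

For [Rh(CN)4]^3-: Ligand charges: each cyanide is −1. With an overall charge of −3 the rhodium centre must be in the +1 oxidation state. Rh sits in group 9, so the d-electron count is 9 − 1 = 8. A 4d d⁸ ion has a large crystal-field splitting; square planar leaves the high-energy d_{x²−y²} orbital empty and maximises CFSE. → square planar.
For [CoCl2(OH)2]^2-: Summing ligand charges against the −2 overall charge gives an oxidation state of +2 for cobalt. Group 9 minus oxidation state 2 gives a d⁷ configuration. For a high-spin 3d d⁷ ion with weak-field ligands the small Δₜ gives little square-planar CFSE advantage, so four ligands adopt the sterically favoured tetrahedral geometry. → tetrahedral.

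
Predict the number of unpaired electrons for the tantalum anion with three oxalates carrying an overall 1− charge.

0 unpaired electrons

Summing ligand charges against the −1 overall charge gives an oxidation state of +5 for tantalum.
Ta sits in group 5, so the d-electron count is 5 − 5 = 0.
Counting donor atoms: 3×oxalate (bidentate) → 6 donors. Coordination number = 6.
In an octahedral field the d⁰ configuration is t₂g⁰e_g⁰, giving 0 unpaired electrons.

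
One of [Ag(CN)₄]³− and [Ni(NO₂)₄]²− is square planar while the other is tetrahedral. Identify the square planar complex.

For [Ag(CN)₄]³−: Ligand charges: each cyanide is −1. With an overall charge of −3 the silver centre must be in the +1 oxidation state. Ag sits in group 11, so the d-electron count is 11 − 1 = 10. A d¹⁰ ion has no crystal-field stabilisation preference between square planar and tetrahedral, so four ligands adopt the sterically favoured tetrahedral geometry. → tetrahedral.
For [Ni(NO₂)₄]²−: Each nitro (N-bound nitrite) is −1; balancing the −2 overall charge requires Ni(II). Nickel is a group-10 element; Ni(II) is therefore d⁸. Nitro (N-bound nitrite) is a strong-field ligand (high in the spectrochemical series). A 3d d⁸ ion with strong-field ligands gains enough CFSE to favour square planar over tetrahedral. → square planar.

[Ni(NO₂)₄]²−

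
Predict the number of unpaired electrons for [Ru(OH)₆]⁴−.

Each hydroxide is −1; balancing the −4 overall charge requires Ru(II).
Group 8 minus oxidation state 2 gives a d⁶ configuration.
The spin state decides the count: a 4d ion has a large Δₒ and is invariably low-spin.
An octahedral low-spin d⁶ ion is t₂g⁶e_g⁰, giving 0 unpaired electrons.

0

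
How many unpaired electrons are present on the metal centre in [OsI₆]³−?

Each iodide is −1; balancing the −3 overall charge requires Os(III).
Osmium is a group-8 element; Os(III) is therefore d⁵.
The spin state decides the count: a 5d ion has a large Δₒ and is invariably low-spin.
An octahedral low-spin d⁵ ion is t₂g⁵e_g⁰, giving 1 unpaired electron.

1 unpaired electron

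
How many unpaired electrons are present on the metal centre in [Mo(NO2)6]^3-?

Each nitro (N-bound nitrite) is −1; balancing the −3 overall charge requires Mo(III).
Mo sits in group 6, so the d-electron count is 6 − 3 = 3.
In an octahedral field the d³ configuration is t₂g³e_g⁰ (only one arrangement possible), giving 3 unpaired electrons.

3 unpaired electrons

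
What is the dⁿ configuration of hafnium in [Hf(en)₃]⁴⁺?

Ethylenediamine is neutral; balancing the +4 overall charge requires Hf(IV).
Hafnium is a group-4 element; Hf(IV) is therefore d⁰.

d⁰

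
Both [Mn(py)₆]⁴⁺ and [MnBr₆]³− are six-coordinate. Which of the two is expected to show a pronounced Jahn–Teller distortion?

[MnBr₆]³−

[Mn(py)₆]⁴⁺: Pyridine is neutral; balancing the +4 overall charge requires Mn(IV). Group 7 minus oxidation state 4 gives a d³ configuration. The d³ configuration leaves the e_g set evenly filled (or empty) — no strong Jahn–Teller driving force.
[MnBr₆]³−: Ligand charges: each bromide is −1. With an overall charge of −3 the manganese centre must be in the +3 oxidation state. Mn sits in group 7, so the d-electron count is 7 − 3 = 4. Bromide is a weak-field ligand for a first-row metal, so the complex is high-spin. The t₂g³e_g¹ (high-spin) configuration has an unevenly filled e_g set; the Jahn–Teller theorem predicts a tetragonal distortion (typically axial elongation) to lift the degeneracy.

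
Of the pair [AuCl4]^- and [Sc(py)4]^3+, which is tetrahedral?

[Sc(py)4]^3+

For [AuCl4]^-: Ligand charges: each chloride is −1. With an overall charge of −1 the gold centre must be in the +3 oxidation state. Au sits in group 11, so the d-electron count is 11 − 3 = 8. A 5d d⁸ ion has a large crystal-field splitting; square planar leaves the high-energy d_{x²−y²} orbital empty and maximises CFSE. → square planar.
For [Sc(py)4]^3+: Summing ligand charges against the +3 overall charge gives an oxidation state of +3 for scandium. Sc sits in group 3, so the d-electron count is 3 − 3 = 0. A d⁰ ion has no crystal-field stabilisation preference between square planar and tetrahedral, so four ligands adopt the sterically favoured tetrahedral geometry. → tetrahedral.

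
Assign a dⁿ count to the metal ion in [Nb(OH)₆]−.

Ligand charges: each hydroxide is −1. With an overall charge of −1 the niobium centre must be in the +5 oxidation state.
Group 5 minus oxidation state 5 gives a d⁰ configuration.

d⁰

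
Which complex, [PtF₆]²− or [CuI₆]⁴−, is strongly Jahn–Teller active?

[PtF₆]²−: Ligand charges: each fluoride is −1. With an overall charge of −2 the platinum centre must be in the +4 oxidation state. Group 10 minus oxidation state 4 gives a d⁶ configuration. A 5d ion has a large Δₒ and is invariably low-spin. The d⁶ configuration leaves the e_g set evenly filled (or empty) — no strong Jahn–Teller driving force.
[CuI₆]⁴−: Summing ligand charges against the −4 overall charge gives an oxidation state of +2 for copper. Group 11 minus oxidation state 2 gives a d⁹ configuration. The t₂g⁶e_g³ configuration has an unevenly filled e_g set; the Jahn–Teller theorem predicts a tetragonal distortion (typically axial elongation) to lift the degeneracy.

[CuI₆]⁴−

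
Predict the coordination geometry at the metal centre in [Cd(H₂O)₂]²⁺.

Ligand charges: water is neutral. With an overall charge of +2 the cadmium centre must be in the +2 oxidation state.
Group 12 minus oxidation state 2 gives a d¹⁰ configuration.
With 2 monodentate ligands the coordination number is 2.
A d¹⁰ ion with only two ligands adopts a linear arrangement (sp hybridisation; no CFSE preference).

linear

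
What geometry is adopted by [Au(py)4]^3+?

Summing ligand charges against the +3 overall charge gives an oxidation state of +3 for gold.
Au sits in group 11, so the d-electron count is 11 − 3 = 8.
With 4 monodentate ligands the coordination number is 4.
A 5d d⁸ ion has a large crystal-field splitting; square planar leaves the high-energy d_{x²−y²} orbital empty and maximises CFSE.

square planar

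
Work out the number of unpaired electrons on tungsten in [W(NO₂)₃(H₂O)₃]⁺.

2 unpaired electrons

Each nitro (N-bound nitrite) is −1; water is neutral; balancing the +1 overall charge requires W(IV).
Tungsten is a group-6 element; W(IV) is therefore d².
In an octahedral field the d² configuration is t₂g²e_g⁰ (only one arrangement possible), giving 2 unpaired electrons.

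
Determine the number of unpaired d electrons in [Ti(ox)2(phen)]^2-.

Ligand charges: each oxalate is −2; 1,10-phenanthroline is neutral. With an overall charge of −2 the titanium centre must be in the +2 oxidation state.
Titanium is a group-4 element; Ti(II) is therefore d².
Counting donor atoms: 2×oxalate (bidentate) → 4 donors; 1×1,10-phenanthroline (bidentate) → 2 donors. Coordination number = 6.
In an octahedral field the d² configuration is t₂g²e_g⁰ (only one arrangement possible), giving 2 unpaired electrons.

2 unpaired electrons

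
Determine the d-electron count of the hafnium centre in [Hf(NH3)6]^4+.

Ammonia is neutral; balancing the +4 overall charge requires Hf(IV).
Group 4 minus oxidation state 4 gives a d⁰ configuration.

d⁰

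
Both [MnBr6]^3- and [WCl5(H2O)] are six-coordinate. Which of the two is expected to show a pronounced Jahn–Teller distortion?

[MnBr6]^3-: Summing ligand charges against the −3 overall charge gives an oxidation state of +3 for manganese. Manganese is a group-7 element; Mn(III) is therefore d⁴. Bromide is a weak-field ligand for a first-row metal, so the complex is high-spin. The t₂g³e_g¹ (high-spin) configuration has an unevenly filled e_g set; the Jahn–Teller theorem predicts a tetragonal distortion (typically axial elongation) to lift the degeneracy.
[WCl5(H2O)]: Ligand charges: each chloride is −1; water is neutral. With an overall charge of 0 the tungsten centre must be in the +5 oxidation state. W sits in group 6, so the d-electron count is 6 − 5 = 1. The d¹ configuration leaves the e_g set evenly filled (or empty) — no strong Jahn–Teller driving force.

[MnBr6]^3-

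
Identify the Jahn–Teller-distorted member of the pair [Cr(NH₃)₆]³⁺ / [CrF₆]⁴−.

[CrF₆]⁴−

[Cr(NH₃)₆]³⁺: Summing ligand charges against the +3 overall charge gives an oxidation state of +3 for chromium. Cr sits in group 6, so the d-electron count is 6 − 3 = 3. The d³ configuration leaves the e_g set evenly filled (or empty) — no strong Jahn–Teller driving force.
[CrF₆]⁴−: Ligand charges: each fluoride is −1. With an overall charge of −4 the chromium centre must be in the +2 oxidation state. Group 6 minus oxidation state 2 gives a d⁴ configuration. Fluoride is a weak-field ligand for a first-row metal, so the complex is high-spin. The t₂g³e_g¹ (high-spin) configuration has an unevenly filled e_g set; the Jahn–Teller theorem predicts a tetragonal distortion (typically axial elongation) to lift the degeneracy.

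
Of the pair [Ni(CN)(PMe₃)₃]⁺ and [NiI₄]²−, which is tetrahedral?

[NiI₄]²−

For [Ni(CN)(PMe₃)₃]⁺: Summing ligand charges against the +1 overall charge gives an oxidation state of +2 for nickel. Group 10 minus oxidation state 2 gives a d⁸ configuration. Cyanide and trimethylphosphine are strong-field ligands (high in the spectrochemical series). A 3d d⁸ ion with strong-field ligands gains enough CFSE to favour square planar over tetrahedral. → square planar.
For [NiI₄]²−: Summing ligand charges against the −2 overall charge gives an oxidation state of +2 for nickel. Ni sits in group 10, so the d-electron count is 10 − 2 = 8. Iodide is a weak-field ligand. With weak-field ligands the CFSE gain from square planar is small, so a 3d d⁸ ion takes the sterically preferred tetrahedral geometry. → tetrahedral.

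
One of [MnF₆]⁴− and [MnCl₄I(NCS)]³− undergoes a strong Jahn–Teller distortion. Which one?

[MnF₆]⁴−: Each fluoride is −1; balancing the −4 overall charge requires Mn(II). Manganese is a group-7 element; Mn(II) is therefore d⁵. Fluoride is a weak-field ligand for a first-row metal, so the complex is high-spin. The d⁵ configuration leaves the e_g set evenly filled (or empty) — no strong Jahn–Teller driving force.
[MnCl₄I(NCS)]³−: Ligand charges: each chloride is −1; each iodide is −1; each isothiocyanate is −1. With an overall charge of −3 the manganese centre must be in the +3 oxidation state. Mn sits in group 7, so the d-electron count is 7 − 3 = 4. Chloride, iodide, and isothiocyanate are weak-field ligands for a first-row metal, so the complex is high-spin. The t₂g³e_g¹ (high-spin) configuration has an unevenly filled e_g set; the Jahn–Teller theorem predicts a tetragonal distortion (typically axial elongation) to lift the degeneracy.

[MnCl₄I(NCS)]³−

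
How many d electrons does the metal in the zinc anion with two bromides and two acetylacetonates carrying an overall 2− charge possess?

Ligand charges: each bromide is −1; each acetylacetonate is −1. With an overall charge of −2 the zinc centre must be in the +2 oxidation state.
Group 12 minus oxidation state 2 gives a d¹⁰ configuration.

d¹⁰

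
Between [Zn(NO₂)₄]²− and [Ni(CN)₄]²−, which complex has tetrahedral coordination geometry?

[Zn(NO₂)₄]²−

For [Zn(NO₂)₄]²−: Ligand charges: each nitro (N-bound nitrite) is −1. With an overall charge of −2 the zinc centre must be in the +2 oxidation state. Group 12 minus oxidation state 2 gives a d¹⁰ configuration. A d¹⁰ ion has no crystal-field stabilisation preference between square planar and tetrahedral, so four ligands adopt the sterically favoured tetrahedral geometry. → tetrahedral.
For [Ni(CN)₄]²−: Each cyanide is −1; balancing the −2 overall charge requires Ni(II). Ni sits in group 10, so the d-electron count is 10 − 2 = 8. Cyanide is a strong-field ligand (high in the spectrochemical series). A 3d d⁸ ion with strong-field ligands gains enough CFSE to favour square planar over tetrahedral. → square planar.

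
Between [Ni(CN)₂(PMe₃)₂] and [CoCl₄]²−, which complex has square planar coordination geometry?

For [Ni(CN)₂(PMe₃)₂]: Ligand charges: each cyanide is −1; trimethylphosphine is neutral. With an overall charge of 0 the nickel centre must be in the +2 oxidation state. Group 10 minus oxidation state 2 gives a d⁸ configuration. Cyanide and trimethylphosphine are strong-field ligands (high in the spectrochemical series). A 3d d⁸ ion with strong-field ligands gains enough CFSE to favour square planar over tetrahedral. → square planar.
For [CoCl₄]²−: Summing ligand charges against the −2 overall charge gives an oxidation state of +2 for cobalt. Cobalt is a group-9 element; Co(II) is therefore d⁷. For a high-spin 3d d⁷ ion with weak-field ligands the small Δₜ gives little square-planar CFSE advantage, so four ligands adopt the sterically favoured tetrahedral geometry. → tetrahedral.

[Ni(CN)₂(PMe₃)₂]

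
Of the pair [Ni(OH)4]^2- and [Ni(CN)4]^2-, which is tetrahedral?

[Ni(OH)4]^2-

For [Ni(OH)4]^2-: Each hydroxide is −1; balancing the −2 overall charge requires Ni(II). Ni sits in group 10, so the d-electron count is 10 − 2 = 8. Hydroxide is a weak-field ligand. With weak-field ligands the CFSE gain from square planar is small, so a 3d d⁸ ion takes the sterically preferred tetrahedral geometry. → tetrahedral.
For [Ni(CN)4]^2-: Summing ligand charges against the −2 overall charge gives an oxidation state of +2 for nickel. Ni sits in group 10, so the d-electron count is 10 − 2 = 8. Cyanide is a strong-field ligand (high in the spectrochemical series). A 3d d⁸ ion with strong-field ligands gains enough CFSE to favour square planar over tetrahedral. → square planar.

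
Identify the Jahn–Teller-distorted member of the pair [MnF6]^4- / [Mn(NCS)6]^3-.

[MnF6]^4-: Ligand charges: each fluoride is −1. With an overall charge of −4 the manganese centre must be in the +2 oxidation state. Manganese is a group-7 element; Mn(II) is therefore d⁵. Fluoride is a weak-field ligand for a first-row metal, so the complex is high-spin. The d⁵ configuration leaves the e_g set evenly filled (or empty) — no strong Jahn–Teller driving force.
[Mn(NCS)6]^3-: Ligand charges: each isothiocyanate is −1. With an overall charge of −3 the manganese centre must be in the +3 oxidation state. Mn sits in group 7, so the d-electron count is 7 − 3 = 4. Isothiocyanate is a weak-field ligand for a first-row metal, so the complex is high-spin. The t₂g³e_g¹ (high-spin) configuration has an unevenly filled e_g set; the Jahn–Teller theorem predicts a tetragonal distortion (typically axial elongation) to lift the degeneracy.

[Mn(NCS)6]^3-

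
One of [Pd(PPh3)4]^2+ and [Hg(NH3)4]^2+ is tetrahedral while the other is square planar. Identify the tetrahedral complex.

[Hg(NH3)4]^2+

For [Pd(PPh3)4]^2+: Summing ligand charges against the +2 overall charge gives an oxidation state of +2 for palladium. Palladium is a group-10 element; Pd(II) is therefore d⁸. A 4d d⁸ ion has a large crystal-field splitting; square planar leaves the high-energy d_{x²−y²} orbital empty and maximises CFSE. → square planar.
For [Hg(NH3)4]^2+: Summing ligand charges against the +2 overall charge gives an oxidation state of +2 for mercury. Mercury is a group-12 element; Hg(II) is therefore d¹⁰. A d¹⁰ ion has no crystal-field stabilisation preference between square planar and tetrahedral, so four ligands adopt the sterically favoured tetrahedral geometry. → tetrahedral.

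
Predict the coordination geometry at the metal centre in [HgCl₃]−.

trigonal planar

Summing ligand charges against the −1 overall charge gives an oxidation state of +2 for mercury.
Group 12 minus oxidation state 2 gives a d¹⁰ configuration.
With 3 monodentate ligands the coordination number is 3.
Three ligands around a d¹⁰ centre minimise repulsion in a trigonal-planar arrangement.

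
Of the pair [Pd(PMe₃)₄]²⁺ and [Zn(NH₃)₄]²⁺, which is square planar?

For [Pd(PMe₃)₄]²⁺: Ligand charges: trimethylphosphine is neutral. With an overall charge of +2 the palladium centre must be in the +2 oxidation state. Group 10 minus oxidation state 2 gives a d⁸ configuration. A 4d d⁸ ion has a large crystal-field splitting; square planar leaves the high-energy d_{x²−y²} orbital empty and maximises CFSE. → square planar.
For [Zn(NH₃)₄]²⁺: Summing ligand charges against the +2 overall charge gives an oxidation state of +2 for zinc. Zinc is a group-12 element; Zn(II) is therefore d¹⁰. A d¹⁰ ion has no crystal-field stabilisation preference between square planar and tetrahedral, so four ligands adopt the sterically favoured tetrahedral geometry. → tetrahedral.

[Pd(PMe₃)₄]²⁺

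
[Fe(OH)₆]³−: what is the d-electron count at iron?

d⁵

Ligand charges: each hydroxide is −1. With an overall charge of −3 the iron centre must be in the +3 oxidation state.
Group 8 minus oxidation state 3 gives a d⁵ configuration.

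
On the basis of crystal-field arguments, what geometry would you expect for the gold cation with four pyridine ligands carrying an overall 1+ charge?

tetrahedral

Pyridine is neutral; balancing the +1 overall charge requires Au(I).
Au sits in group 11, so the d-electron count is 11 − 1 = 10.
With 4 monodentate ligands the coordination number is 4.
A d¹⁰ ion has no crystal-field stabilisation preference between square planar and tetrahedral, so four ligands adopt the sterically favoured tetrahedral geometry.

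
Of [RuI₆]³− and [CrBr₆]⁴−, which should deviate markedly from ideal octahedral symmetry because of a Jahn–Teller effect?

[RuI₆]³−: Summing ligand charges against the −3 overall charge gives an oxidation state of +3 for ruthenium. Ru sits in group 8, so the d-electron count is 8 − 3 = 5. A 4d ion has a large Δₒ and is invariably low-spin. The d⁵ configuration leaves the e_g set evenly filled (or empty) — no strong Jahn–Teller driving force.
[CrBr₆]⁴−: Each bromide is −1; balancing the −4 overall charge requires Cr(II). Group 6 minus oxidation state 2 gives a d⁴ configuration. Bromide is a weak-field ligand for a first-row metal, so the complex is high-spin. The t₂g³e_g¹ (high-spin) configuration has an unevenly filled e_g set; the Jahn–Teller theorem predicts a tetragonal distortion (typically axial elongation) to lift the degeneracy.

[CrBr₆]⁴−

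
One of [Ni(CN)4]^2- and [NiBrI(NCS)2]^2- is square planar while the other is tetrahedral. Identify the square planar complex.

[Ni(CN)4]^2-

For [Ni(CN)4]^2-: Summing ligand charges against the −2 overall charge gives an oxidation state of +2 for nickel. Nickel is a group-10 element; Ni(II) is therefore d⁸. Cyanide is a strong-field ligand (high in the spectrochemical series). A 3d d⁸ ion with strong-field ligands gains enough CFSE to favour square planar over tetrahedral. → square planar.
For [NiBrI(NCS)2]^2-: Ligand charges: each bromide is −1; each iodide is −1; each isothiocyanate is −1. With an overall charge of −2 the nickel centre must be in the +2 oxidation state. Nickel is a group-10 element; Ni(II) is therefore d⁸. Bromide, iodide, and isothiocyanate are weak-field ligands. With weak-field ligands the CFSE gain from square planar is small, so a 3d d⁸ ion takes the sterically preferred tetrahedral geometry. → tetrahedral.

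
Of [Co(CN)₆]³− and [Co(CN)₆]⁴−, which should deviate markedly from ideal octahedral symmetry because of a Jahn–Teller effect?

[Co(CN)₆]⁴−

[Co(CN)₆]³−: Each cyanide is −1; balancing the −3 overall charge requires Co(III). Group 9 minus oxidation state 3 gives a d⁶ configuration. Co(III) has an exceptionally large octahedral splitting and is low-spin with essentially every ligand except fluoride. The d⁶ configuration leaves the e_g set evenly filled (or empty) — no strong Jahn–Teller driving force.
[Co(CN)₆]⁴−: Ligand charges: each cyanide is −1. With an overall charge of −4 the cobalt centre must be in the +2 oxidation state. Group 9 minus oxidation state 2 gives a d⁷ configuration. Cyanide is a strong-field ligand (high in the spectrochemical series) for a first-row metal, so the complex is low-spin. The t₂g⁶e_g¹ (low-spin) configuration has an unevenly filled e_g set; the Jahn–Teller theorem predicts a tetragonal distortion (typically axial elongation) to lift the degeneracy.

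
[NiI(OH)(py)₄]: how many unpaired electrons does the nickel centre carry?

2 unpaired electrons

Each iodide is −1; each hydroxide is −1; pyridine is neutral; balancing the 0 overall charge requires Ni(II).
Nickel is a group-10 element; Ni(II) is therefore d⁸.
In an octahedral field the d⁸ configuration is t₂g⁶e_g² (only one arrangement possible), giving 2 unpaired electrons.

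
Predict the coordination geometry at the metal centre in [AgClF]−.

Ligand charges: each chloride is −1; each fluoride is −1. With an overall charge of −1 the silver centre must be in the +1 oxidation state.
Silver is a group-11 element; Ag(I) is therefore d¹⁰.
With 2 monodentate ligands the coordination number is 2.
A d¹⁰ ion with only two ligands adopts a linear arrangement (sp hybridisation; no CFSE preference).

linear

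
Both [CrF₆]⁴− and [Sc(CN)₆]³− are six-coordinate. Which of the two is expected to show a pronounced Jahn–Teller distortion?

[CrF₆]⁴−

[CrF₆]⁴−: Each fluoride is −1; balancing the −4 overall charge requires Cr(II). Cr sits in group 6, so the d-electron count is 6 − 2 = 4. Fluoride is a weak-field ligand for a first-row metal, so the complex is high-spin. The t₂g³e_g¹ (high-spin) configuration has an unevenly filled e_g set; the Jahn–Teller theorem predicts a tetragonal distortion (typically axial elongation) to lift the degeneracy.
[Sc(CN)₆]³−: Each cyanide is −1; balancing the −3 overall charge requires Sc(III). Scandium is a group-3 element; Sc(III) is therefore d⁰. The d⁰ configuration leaves the e_g set evenly filled (or empty) — no strong Jahn–Teller driving force.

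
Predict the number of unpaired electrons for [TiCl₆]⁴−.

2 unpaired electrons

Summing ligand charges against the −4 overall charge gives an oxidation state of +2 for titanium.
Group 4 minus oxidation state 2 gives a d² configuration.
In an octahedral field the d² configuration is t₂g²e_g⁰ (only one arrangement possible), giving 2 unpaired electrons.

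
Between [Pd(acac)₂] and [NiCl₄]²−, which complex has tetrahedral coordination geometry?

[NiCl₄]²−

For [Pd(acac)₂]: Ligand charges: each acetylacetonate is −1. With an overall charge of 0 the palladium centre must be in the +2 oxidation state. Palladium is a group-10 element; Pd(II) is therefore d⁸. A 4d d⁸ ion has a large crystal-field splitting; square planar leaves the high-energy d_{x²−y²} orbital empty and maximises CFSE. → square planar.
For [NiCl₄]²−: Ligand charges: each chloride is −1. With an overall charge of −2 the nickel centre must be in the +2 oxidation state. Group 10 minus oxidation state 2 gives a d⁸ configuration. Chloride is a weak-field ligand. With weak-field ligands the CFSE gain from square planar is small, so a 3d d⁸ ion takes the sterically preferred tetrahedral geometry. → tetrahedral.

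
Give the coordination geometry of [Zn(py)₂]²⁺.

Pyridine is neutral; balancing the +2 overall charge requires Zn(II).
Zinc is a group-12 element; Zn(II) is therefore d¹⁰.
Coordination number: 2.
A d¹⁰ ion with only two ligands adopts a linear arrangement (sp hybridisation; no CFSE preference).

linear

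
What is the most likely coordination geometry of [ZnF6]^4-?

octahedral

Summing ligand charges against the −4 overall charge gives an oxidation state of +2 for zinc.
Zn sits in group 12, so the d-electron count is 12 − 2 = 10.
With 6 monodentate ligands the coordination number is 6.
Six donors around a single metal centre give an octahedral coordination sphere.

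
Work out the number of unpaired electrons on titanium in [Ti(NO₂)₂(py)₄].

2 unpaired electrons

Each nitro (N-bound nitrite) is −1; pyridine is neutral; balancing the 0 overall charge requires Ti(II).
Ti sits in group 4, so the d-electron count is 4 − 2 = 2.
In an octahedral field the d² configuration is t₂g²e_g⁰ (only one arrangement possible), giving 2 unpaired electrons.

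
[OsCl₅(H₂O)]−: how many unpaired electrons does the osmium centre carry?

Each chloride is −1; water is neutral; balancing the −1 overall charge requires Os(IV).
Os sits in group 8, so the d-electron count is 8 − 4 = 4.
The spin state decides the count: a 5d ion has a large Δₒ and is invariably low-spin.
An octahedral low-spin d⁴ ion is t₂g⁴e_g⁰, giving 2 unpaired electrons.

2 unpaired electrons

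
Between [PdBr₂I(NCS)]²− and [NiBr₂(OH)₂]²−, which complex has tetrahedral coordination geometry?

[NiBr₂(OH)₂]²−

For [PdBr₂I(NCS)]²−: Ligand charges: each bromide is −1; each iodide is −1; each isothiocyanate is −1. With an overall charge of −2 the palladium centre must be in the +2 oxidation state. Pd sits in group 10, so the d-electron count is 10 − 2 = 8. A 4d d⁸ ion has a large crystal-field splitting; square planar leaves the high-energy d_{x²−y²} orbital empty and maximises CFSE. → square planar.
For [NiBr₂(OH)₂]²−: Each bromide is −1; each hydroxide is −1; balancing the −2 overall charge requires Ni(II). Nickel is a group-10 element; Ni(II) is therefore d⁸. Bromide and hydroxide are weak-field ligands. With weak-field ligands the CFSE gain from square planar is small, so a 3d d⁸ ion takes the sterically preferred tetrahedral geometry. → tetrahedral.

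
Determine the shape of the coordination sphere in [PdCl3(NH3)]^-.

square planar

Summing ligand charges against the −1 overall charge gives an oxidation state of +2 for palladium.
Pd sits in group 10, so the d-electron count is 10 − 2 = 8.
Coordination number: 4.
A 4d d⁸ ion has a large crystal-field splitting; square planar leaves the high-energy d_{x²−y²} orbital empty and maximises CFSE.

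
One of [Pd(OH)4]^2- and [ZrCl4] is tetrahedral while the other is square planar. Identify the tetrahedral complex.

For [Pd(OH)4]^2-: Each hydroxide is −1; balancing the −2 overall charge requires Pd(II). Pd sits in group 10, so the d-electron count is 10 − 2 = 8. A 4d d⁸ ion has a large crystal-field splitting; square planar leaves the high-energy d_{x²−y²} orbital empty and maximises CFSE. → square planar.
For [ZrCl4]: Ligand charges: each chloride is −1. With an overall charge of 0 the zirconium centre must be in the +4 oxidation state. Zr sits in group 4, so the d-electron count is 4 − 4 = 0. A d⁰ ion has no crystal-field stabilisation preference between square planar and tetrahedral, so four ligands adopt the sterically favoured tetrahedral geometry. → tetrahedral.

[ZrCl4]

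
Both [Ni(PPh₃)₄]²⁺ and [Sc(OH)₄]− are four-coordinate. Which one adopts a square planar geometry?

For [Ni(PPh₃)₄]²⁺: Triphenylphosphine is neutral; balancing the +2 overall charge requires Ni(II). Ni sits in group 10, so the d-electron count is 10 − 2 = 8. Triphenylphosphine is a strong-field ligand (high in the spectrochemical series). A 3d d⁸ ion with strong-field ligands gains enough CFSE to favour square planar over tetrahedral. → square planar.
For [Sc(OH)₄]−: Each hydroxide is −1; balancing the −1 overall charge requires Sc(III). Group 3 minus oxidation state 3 gives a d⁰ configuration. A d⁰ ion has no crystal-field stabilisation preference between square planar and tetrahedral, so four ligands adopt the sterically favoured tetrahedral geometry. → tetrahedral.

[Ni(PPh₃)₄]²⁺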